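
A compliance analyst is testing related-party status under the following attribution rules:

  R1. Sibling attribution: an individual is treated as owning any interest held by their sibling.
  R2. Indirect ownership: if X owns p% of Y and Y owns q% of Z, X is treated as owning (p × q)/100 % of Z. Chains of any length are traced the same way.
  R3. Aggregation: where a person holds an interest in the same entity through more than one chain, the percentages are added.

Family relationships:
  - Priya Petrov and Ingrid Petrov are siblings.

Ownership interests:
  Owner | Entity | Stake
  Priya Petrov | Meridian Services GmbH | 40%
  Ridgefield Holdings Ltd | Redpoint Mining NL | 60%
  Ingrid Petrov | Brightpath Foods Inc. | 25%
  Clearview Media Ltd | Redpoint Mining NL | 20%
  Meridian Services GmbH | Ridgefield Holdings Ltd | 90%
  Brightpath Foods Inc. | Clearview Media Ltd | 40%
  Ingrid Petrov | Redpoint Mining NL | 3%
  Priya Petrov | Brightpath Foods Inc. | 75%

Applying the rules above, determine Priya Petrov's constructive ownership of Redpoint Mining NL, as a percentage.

By sibling attribution (R1), Priya Petrov is treated as also owning Ingrid Petrov's interest in Brightpath Foods Inc, giving 75% + 25% = 100%.
By sibling attribution (R1), Priya Petrov is treated as owning Ingrid Petrov's 3% interest in Redpoint Mining NL.
Chain via Meridian Services GmbH → Ridgefield Holdings Ltd (R2): 40% × 90% × 60% = 21.6% of Redpoint Mining NL.
Chain via Brightpath Foods Inc. → Clearview Media Ltd (R2): 100% × 40% × 20% = 8% of Redpoint Mining NL.
Direct interest in Redpoint Mining NL: 3%.
Aggregating (R3): 21.6% + 8% + 3% = 32.6%.

32.6%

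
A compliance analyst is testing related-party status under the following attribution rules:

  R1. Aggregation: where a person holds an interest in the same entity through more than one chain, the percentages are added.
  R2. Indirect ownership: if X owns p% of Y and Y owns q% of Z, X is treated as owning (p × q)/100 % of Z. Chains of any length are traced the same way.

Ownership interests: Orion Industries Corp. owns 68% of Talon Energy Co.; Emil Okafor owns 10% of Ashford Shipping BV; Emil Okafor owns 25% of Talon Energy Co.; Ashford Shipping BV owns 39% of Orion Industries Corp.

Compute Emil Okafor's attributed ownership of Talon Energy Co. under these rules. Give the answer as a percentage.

Chain via Ashford Shipping BV → Orion Industries Corp. (R2): 10% × 39% × 68% = 2.652% of Talon Energy Co.
Direct interest in Talon Energy Co: 25%.
Aggregating (R1): 2.652% + 25% = 27.652%.

27.652%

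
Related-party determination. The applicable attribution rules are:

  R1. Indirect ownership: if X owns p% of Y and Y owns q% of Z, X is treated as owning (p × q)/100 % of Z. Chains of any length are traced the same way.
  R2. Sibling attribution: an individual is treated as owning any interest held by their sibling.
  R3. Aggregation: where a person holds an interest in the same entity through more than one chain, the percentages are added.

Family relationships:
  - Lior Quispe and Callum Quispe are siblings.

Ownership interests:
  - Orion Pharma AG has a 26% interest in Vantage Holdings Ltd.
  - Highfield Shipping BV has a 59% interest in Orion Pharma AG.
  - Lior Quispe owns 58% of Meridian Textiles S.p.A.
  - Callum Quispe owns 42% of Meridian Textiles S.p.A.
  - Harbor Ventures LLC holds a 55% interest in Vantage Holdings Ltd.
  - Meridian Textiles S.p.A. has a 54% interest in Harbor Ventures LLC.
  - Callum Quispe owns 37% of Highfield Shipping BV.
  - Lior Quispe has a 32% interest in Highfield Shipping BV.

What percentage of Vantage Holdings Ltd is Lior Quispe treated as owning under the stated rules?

40.2846%

By sibling attribution (R2), Lior Quispe is treated as also owning Callum Quispe's interest in Highfield Shipping BV, giving 32% + 37% = 69%.
By sibling attribution (R2), Lior Quispe is treated as also owning Callum Quispe's interest in Meridian Textiles S.p.A, giving 58% + 42% = 100%.
Chain via Highfield Shipping BV → Orion Pharma AG (R1): 69% × 59% × 26% = 10.5846% of Vantage Holdings Ltd.
Chain via Meridian Textiles S.p.A. → Harbor Ventures LLC (R1): 100% × 54% × 55% = 29.7% of Vantage Holdings Ltd.
Aggregating (R3): 10.5846% + 29.7% = 40.2846%.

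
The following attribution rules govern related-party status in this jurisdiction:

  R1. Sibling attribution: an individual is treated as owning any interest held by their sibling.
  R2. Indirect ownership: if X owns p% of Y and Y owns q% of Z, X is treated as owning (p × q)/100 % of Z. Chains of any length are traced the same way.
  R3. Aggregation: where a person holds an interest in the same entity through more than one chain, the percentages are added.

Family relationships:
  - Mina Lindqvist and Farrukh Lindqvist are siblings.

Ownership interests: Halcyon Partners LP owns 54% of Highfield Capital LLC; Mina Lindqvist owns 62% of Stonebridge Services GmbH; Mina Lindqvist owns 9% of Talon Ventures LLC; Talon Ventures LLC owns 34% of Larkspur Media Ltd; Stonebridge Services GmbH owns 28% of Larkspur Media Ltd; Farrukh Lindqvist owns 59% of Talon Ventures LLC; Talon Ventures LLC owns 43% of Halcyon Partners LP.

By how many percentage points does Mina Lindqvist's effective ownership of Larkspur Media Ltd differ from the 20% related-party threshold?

20.48

By sibling attribution (R1), Mina Lindqvist is treated as also owning Farrukh Lindqvist's interest in Talon Ventures LLC, giving 9% + 59% = 68%.
Chain via Talon Ventures LLC (R2): 68% × 34% = 23.12% of Larkspur Media Ltd.
Chain via Stonebridge Services GmbH (R2): 62% × 28% = 17.36% of Larkspur Media Ltd.
Aggregating (R3): 23.12% + 17.36% = 40.48%.
40.48% exceeds the 20% threshold by 20.48 percentage points.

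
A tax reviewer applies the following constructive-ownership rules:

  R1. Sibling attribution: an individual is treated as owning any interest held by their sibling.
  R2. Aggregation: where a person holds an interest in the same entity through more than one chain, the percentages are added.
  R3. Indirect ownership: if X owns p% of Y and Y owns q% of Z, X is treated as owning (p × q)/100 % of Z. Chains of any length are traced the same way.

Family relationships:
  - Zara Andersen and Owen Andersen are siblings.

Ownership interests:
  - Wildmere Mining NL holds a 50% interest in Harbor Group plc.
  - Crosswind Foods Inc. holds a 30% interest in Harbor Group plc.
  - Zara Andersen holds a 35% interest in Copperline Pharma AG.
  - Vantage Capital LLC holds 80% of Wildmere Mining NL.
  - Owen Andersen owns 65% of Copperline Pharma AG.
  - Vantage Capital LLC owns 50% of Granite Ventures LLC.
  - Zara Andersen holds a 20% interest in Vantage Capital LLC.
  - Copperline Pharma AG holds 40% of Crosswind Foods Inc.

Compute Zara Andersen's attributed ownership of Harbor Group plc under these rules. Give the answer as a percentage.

By sibling attribution (R1), Zara Andersen is treated as also owning Owen Andersen's interest in Copperline Pharma AG, giving 35% + 65% = 100%.
Chain via Copperline Pharma AG → Crosswind Foods Inc. (R3): 100% × 40% × 30% = 12% of Harbor Group plc.
Chain via Vantage Capital LLC → Wildmere Mining NL (R3): 20% × 80% × 50% = 8% of Harbor Group plc.
Aggregating (R2): 12% + 8% = 20%.

20%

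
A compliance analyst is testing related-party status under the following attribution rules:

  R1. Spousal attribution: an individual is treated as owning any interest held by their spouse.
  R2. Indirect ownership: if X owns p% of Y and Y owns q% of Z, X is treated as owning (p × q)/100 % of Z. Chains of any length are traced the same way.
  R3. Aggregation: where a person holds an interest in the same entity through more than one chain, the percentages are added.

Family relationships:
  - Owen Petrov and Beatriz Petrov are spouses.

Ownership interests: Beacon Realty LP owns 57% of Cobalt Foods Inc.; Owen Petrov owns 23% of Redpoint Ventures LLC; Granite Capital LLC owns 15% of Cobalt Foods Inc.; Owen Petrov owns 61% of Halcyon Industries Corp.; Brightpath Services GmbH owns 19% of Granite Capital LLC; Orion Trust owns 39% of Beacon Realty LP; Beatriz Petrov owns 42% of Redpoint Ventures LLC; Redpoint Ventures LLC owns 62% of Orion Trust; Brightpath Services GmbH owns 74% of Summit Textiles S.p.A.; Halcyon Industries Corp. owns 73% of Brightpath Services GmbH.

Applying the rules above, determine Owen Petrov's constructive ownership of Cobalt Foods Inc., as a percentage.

By spousal attribution (R1), Owen Petrov is treated as also owning Beatriz Petrov's interest in Redpoint Ventures LLC, giving 23% + 42% = 65%.
Chain via Redpoint Ventures LLC → Orion Trust → Beacon Realty LP (R2): 65% × 62% × 39% × 57% = 8.95869% of Cobalt Foods Inc.
Chain via Halcyon Industries Corp. → Brightpath Services GmbH → Granite Capital LLC (R2): 61% × 73% × 19% × 15% = 1.269105% of Cobalt Foods Inc.
Aggregating (R3): 8.95869% + 1.269105% = 10.227795%.

10.227795%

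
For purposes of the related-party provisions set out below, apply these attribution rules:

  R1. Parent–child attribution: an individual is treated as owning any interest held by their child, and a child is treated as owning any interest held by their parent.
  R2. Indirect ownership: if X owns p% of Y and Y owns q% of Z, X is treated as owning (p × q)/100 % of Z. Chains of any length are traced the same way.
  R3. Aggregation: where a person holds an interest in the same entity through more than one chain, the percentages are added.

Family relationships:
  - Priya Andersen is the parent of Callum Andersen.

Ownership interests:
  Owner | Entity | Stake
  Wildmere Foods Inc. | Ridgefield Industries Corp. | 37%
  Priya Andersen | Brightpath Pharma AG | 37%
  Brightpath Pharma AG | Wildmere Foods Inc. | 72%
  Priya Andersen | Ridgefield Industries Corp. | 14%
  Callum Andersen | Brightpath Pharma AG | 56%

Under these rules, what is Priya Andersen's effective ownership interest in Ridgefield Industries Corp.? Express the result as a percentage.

38.7752%

By parent–child attribution (R1), Priya Andersen is treated as also owning Callum Andersen's interest in Brightpath Pharma AG, giving 37% + 56% = 93%.
Chain via Brightpath Pharma AG → Wildmere Foods Inc. (R2): 93% × 72% × 37% = 24.7752% of Ridgefield Industries Corp.
Direct interest in Ridgefield Industries Corp: 14%.
Aggregating (R3): 24.7752% + 14% = 38.7752%.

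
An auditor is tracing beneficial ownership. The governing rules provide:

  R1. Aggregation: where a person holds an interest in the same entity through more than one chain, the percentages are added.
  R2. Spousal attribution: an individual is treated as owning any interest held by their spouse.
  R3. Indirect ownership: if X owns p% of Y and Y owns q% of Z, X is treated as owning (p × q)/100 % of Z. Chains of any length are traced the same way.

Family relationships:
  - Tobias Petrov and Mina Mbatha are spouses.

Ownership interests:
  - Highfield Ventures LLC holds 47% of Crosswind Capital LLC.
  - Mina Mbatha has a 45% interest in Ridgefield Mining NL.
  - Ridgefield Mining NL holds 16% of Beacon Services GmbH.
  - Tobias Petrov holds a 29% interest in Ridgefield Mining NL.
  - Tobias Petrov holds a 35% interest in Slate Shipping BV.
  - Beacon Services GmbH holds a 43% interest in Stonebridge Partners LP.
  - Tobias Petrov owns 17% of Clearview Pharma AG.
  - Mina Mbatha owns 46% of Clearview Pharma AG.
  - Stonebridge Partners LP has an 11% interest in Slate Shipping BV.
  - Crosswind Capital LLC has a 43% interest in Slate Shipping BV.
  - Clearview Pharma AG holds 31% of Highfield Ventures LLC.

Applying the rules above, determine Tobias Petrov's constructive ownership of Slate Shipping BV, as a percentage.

39.507045%

By spousal attribution (R2), Tobias Petrov is treated as also owning Mina Mbatha's interest in Ridgefield Mining NL, giving 29% + 45% = 74%.
By spousal attribution (R2), Tobias Petrov is treated as also owning Mina Mbatha's interest in Clearview Pharma AG, giving 17% + 46% = 63%.
Chain via Ridgefield Mining NL → Beacon Services GmbH → Stonebridge Partners LP (R3): 74% × 16% × 43% × 11% = 0.560032% of Slate Shipping BV.
Chain via Clearview Pharma AG → Highfield Ventures LLC → Crosswind Capital LLC (R3): 63% × 31% × 47% × 43% = 3.947013% of Slate Shipping BV.
Direct interest in Slate Shipping BV: 35%.
Aggregating (R1): 0.560032% + 3.947013% + 35% = 39.507045%.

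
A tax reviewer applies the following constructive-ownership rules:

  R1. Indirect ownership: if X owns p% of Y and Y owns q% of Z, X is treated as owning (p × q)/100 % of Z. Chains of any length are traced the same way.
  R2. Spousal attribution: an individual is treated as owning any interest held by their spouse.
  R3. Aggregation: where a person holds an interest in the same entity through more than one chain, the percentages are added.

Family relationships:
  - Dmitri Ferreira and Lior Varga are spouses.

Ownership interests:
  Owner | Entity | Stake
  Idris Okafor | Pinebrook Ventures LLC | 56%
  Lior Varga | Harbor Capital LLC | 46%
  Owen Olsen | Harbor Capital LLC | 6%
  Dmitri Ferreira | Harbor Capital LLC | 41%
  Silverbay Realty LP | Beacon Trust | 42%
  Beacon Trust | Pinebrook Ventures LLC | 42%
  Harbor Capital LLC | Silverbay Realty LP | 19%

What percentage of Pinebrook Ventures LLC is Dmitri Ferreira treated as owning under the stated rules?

By spousal attribution (R2), Dmitri Ferreira is treated as also owning Lior Varga's interest in Harbor Capital LLC, giving 41% + 46% = 87%.
Chain via Harbor Capital LLC → Silverbay Realty LP → Beacon Trust (R1): 87% × 19% × 42% × 42% = 2.915892% of Pinebrook Ventures LLC.

2.915892%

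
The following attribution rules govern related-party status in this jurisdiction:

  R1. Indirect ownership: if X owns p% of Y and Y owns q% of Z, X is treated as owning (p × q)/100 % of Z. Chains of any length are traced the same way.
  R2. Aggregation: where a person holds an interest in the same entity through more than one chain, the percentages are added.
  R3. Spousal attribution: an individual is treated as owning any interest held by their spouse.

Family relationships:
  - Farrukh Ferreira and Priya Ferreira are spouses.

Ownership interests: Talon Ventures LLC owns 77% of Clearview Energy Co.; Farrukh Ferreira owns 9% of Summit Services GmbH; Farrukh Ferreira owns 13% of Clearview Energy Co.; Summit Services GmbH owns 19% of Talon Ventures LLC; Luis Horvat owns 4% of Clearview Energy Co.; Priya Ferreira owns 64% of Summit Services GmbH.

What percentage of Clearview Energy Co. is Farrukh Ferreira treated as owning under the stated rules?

By spousal attribution (R3), Farrukh Ferreira is treated as also owning Priya Ferreira's interest in Summit Services GmbH, giving 9% + 64% = 73%.
Chain via Summit Services GmbH → Talon Ventures LLC (R1): 73% × 19% × 77% = 10.6799% of Clearview Energy Co.
Direct interest in Clearview Energy Co: 13%.
Aggregating (R2): 10.6799% + 13% = 23.6799%.

23.6799%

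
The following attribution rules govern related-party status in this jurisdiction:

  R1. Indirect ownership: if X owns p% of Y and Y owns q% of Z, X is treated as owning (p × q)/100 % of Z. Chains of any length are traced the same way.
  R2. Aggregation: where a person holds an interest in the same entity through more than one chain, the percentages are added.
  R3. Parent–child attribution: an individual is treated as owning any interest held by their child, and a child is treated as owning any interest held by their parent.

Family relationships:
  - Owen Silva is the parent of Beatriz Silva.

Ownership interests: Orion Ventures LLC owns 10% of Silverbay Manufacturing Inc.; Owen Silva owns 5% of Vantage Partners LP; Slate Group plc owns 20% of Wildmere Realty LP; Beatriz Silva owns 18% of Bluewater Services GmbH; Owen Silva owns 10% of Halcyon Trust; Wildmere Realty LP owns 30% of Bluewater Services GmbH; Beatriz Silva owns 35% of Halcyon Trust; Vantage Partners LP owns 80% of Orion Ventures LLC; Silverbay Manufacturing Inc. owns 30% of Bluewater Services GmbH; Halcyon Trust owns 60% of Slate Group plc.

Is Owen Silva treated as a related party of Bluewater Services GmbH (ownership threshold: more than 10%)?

By parent–child attribution (R3), Owen Silva is treated as also owning Beatriz Silva's interest in Halcyon Trust, giving 10% + 35% = 45%.
By parent–child attribution (R3), Owen Silva is treated as owning Beatriz Silva's 18% interest in Bluewater Services GmbH.
Chain via Halcyon Trust → Slate Group plc → Wildmere Realty LP (R1): 45% × 60% × 20% × 30% = 1.62% of Bluewater Services GmbH.
Chain via Vantage Partners LP → Orion Ventures LLC → Silverbay Manufacturing Inc. (R1): 5% × 80% × 10% × 30% = 0.12% of Bluewater Services GmbH.
Direct interest in Bluewater Services GmbH: 18%.
Aggregating (R2): 1.62% + 0.12% + 18% = 19.74%.
19.74% exceeds the 10% threshold, so Owen is a related party to Bluewater Services GmbH.

Yes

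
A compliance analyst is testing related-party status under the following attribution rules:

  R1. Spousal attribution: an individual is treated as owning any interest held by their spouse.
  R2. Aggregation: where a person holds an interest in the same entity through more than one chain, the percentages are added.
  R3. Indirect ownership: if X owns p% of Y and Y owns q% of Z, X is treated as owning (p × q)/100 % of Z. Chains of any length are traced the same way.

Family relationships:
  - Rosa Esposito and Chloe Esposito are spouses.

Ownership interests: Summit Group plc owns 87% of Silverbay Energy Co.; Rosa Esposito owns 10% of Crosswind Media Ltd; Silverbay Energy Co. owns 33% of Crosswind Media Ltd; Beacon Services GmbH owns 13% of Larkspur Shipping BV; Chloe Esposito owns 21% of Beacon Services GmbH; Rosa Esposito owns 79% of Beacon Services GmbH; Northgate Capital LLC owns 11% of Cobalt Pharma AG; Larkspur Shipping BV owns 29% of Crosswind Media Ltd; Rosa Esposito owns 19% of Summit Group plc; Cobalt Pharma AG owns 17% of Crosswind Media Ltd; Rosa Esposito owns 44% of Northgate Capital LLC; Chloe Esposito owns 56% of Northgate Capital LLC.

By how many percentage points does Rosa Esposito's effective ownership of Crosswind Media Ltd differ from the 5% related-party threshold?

By spousal attribution (R1), Rosa Esposito is treated as also owning Chloe Esposito's interest in Northgate Capital LLC, giving 44% + 56% = 100%.
By spousal attribution (R1), Rosa Esposito is treated as also owning Chloe Esposito's interest in Beacon Services GmbH, giving 79% + 21% = 100%.
Chain via Northgate Capital LLC → Cobalt Pharma AG (R3): 100% × 11% × 17% = 1.87% of Crosswind Media Ltd.
Chain via Beacon Services GmbH → Larkspur Shipping BV (R3): 100% × 13% × 29% = 3.77% of Crosswind Media Ltd.
Chain via Summit Group plc → Silverbay Energy Co. (R3): 19% × 87% × 33% = 5.4549% of Crosswind Media Ltd.
Direct interest in Crosswind Media Ltd: 10%.
Aggregating (R2): 1.87% + 3.77% + 5.4549% + 10% = 21.0949%.
21.0949% exceeds the 5% threshold by 16.0949 percentage points.

16.0949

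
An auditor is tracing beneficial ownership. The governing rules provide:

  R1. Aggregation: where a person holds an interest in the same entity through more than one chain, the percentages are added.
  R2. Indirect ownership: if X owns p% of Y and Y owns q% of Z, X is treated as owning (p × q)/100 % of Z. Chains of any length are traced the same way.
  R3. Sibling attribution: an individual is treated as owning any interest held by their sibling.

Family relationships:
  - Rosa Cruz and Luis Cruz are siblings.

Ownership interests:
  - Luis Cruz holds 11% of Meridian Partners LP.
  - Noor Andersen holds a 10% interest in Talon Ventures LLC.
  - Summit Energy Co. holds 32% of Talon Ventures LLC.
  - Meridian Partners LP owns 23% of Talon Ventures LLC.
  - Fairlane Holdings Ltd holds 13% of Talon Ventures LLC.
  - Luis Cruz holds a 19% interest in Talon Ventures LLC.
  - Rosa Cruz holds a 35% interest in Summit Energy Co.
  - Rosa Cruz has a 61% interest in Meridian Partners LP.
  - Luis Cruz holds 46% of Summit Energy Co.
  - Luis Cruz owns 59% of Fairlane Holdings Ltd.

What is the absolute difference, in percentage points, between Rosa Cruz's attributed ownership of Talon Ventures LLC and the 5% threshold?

By sibling attribution (R3), Rosa Cruz is treated as also owning Luis Cruz's interest in Meridian Partners LP, giving 61% + 11% = 72%.
By sibling attribution (R3), Rosa Cruz is treated as also owning Luis Cruz's interest in Summit Energy Co, giving 35% + 46% = 81%.
By sibling attribution (R3), Rosa Cruz is treated as owning Luis Cruz's 59% interest in Fairlane Holdings Ltd.
By sibling attribution (R3), Rosa Cruz is treated as owning Luis Cruz's 19% interest in Talon Ventures LLC.
Chain via Meridian Partners LP (R2): 72% × 23% = 16.56% of Talon Ventures LLC.
Chain via Summit Energy Co. (R2): 81% × 32% = 25.92% of Talon Ventures LLC.
Chain via Fairlane Holdings Ltd (R2): 59% × 13% = 7.67% of Talon Ventures LLC.
Direct interest in Talon Ventures LLC: 19%.
Aggregating (R1): 16.56% + 25.92% + 7.67% + 19% = 69.15%.
69.15% exceeds the 5% threshold by 64.15 percentage points.

64.15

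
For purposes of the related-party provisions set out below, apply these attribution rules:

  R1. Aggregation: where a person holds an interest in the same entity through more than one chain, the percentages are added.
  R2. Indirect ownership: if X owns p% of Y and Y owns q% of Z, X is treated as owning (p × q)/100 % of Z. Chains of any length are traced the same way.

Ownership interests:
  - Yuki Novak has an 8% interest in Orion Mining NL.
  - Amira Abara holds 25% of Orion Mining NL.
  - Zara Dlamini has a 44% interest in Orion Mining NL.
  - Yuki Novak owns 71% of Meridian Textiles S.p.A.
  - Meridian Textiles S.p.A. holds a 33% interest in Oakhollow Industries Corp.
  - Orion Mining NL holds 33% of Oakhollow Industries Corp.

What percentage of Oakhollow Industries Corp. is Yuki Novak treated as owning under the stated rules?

Chain via Meridian Textiles S.p.A. (R2): 71% × 33% = 23.43% of Oakhollow Industries Corp.
Chain via Orion Mining NL (R2): 8% × 33% = 2.64% of Oakhollow Industries Corp.
Aggregating (R1): 23.43% + 2.64% = 26.07%.

26.07%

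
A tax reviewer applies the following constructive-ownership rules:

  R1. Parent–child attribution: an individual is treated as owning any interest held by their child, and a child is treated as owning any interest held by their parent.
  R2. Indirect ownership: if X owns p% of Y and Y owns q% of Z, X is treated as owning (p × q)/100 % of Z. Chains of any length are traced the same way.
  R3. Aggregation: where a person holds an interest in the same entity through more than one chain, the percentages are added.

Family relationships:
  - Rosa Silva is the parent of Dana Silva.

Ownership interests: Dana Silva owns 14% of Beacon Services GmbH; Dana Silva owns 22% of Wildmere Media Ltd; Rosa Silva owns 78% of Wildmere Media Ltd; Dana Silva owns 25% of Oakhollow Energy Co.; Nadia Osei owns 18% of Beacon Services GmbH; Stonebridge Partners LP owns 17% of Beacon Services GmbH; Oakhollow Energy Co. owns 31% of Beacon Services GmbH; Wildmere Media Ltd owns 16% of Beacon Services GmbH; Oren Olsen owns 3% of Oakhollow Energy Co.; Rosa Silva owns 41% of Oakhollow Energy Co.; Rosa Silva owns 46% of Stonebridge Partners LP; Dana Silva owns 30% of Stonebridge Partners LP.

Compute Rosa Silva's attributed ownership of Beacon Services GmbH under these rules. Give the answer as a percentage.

By parent–child attribution (R1), Rosa Silva is treated as also owning Dana Silva's interest in Oakhollow Energy Co, giving 41% + 25% = 66%.
By parent–child attribution (R1), Rosa Silva is treated as also owning Dana Silva's interest in Wildmere Media Ltd, giving 78% + 22% = 100%.
By parent–child attribution (R1), Rosa Silva is treated as also owning Dana Silva's interest in Stonebridge Partners LP, giving 46% + 30% = 76%.
By parent–child attribution (R1), Rosa Silva is treated as owning Dana Silva's 14% interest in Beacon Services GmbH.
Chain via Oakhollow Energy Co. (R2): 66% × 31% = 20.46% of Beacon Services GmbH.
Chain via Wildmere Media Ltd (R2): 100% × 16% = 16% of Beacon Services GmbH.
Chain via Stonebridge Partners LP (R2): 76% × 17% = 12.92% of Beacon Services GmbH.
Direct interest in Beacon Services GmbH: 14%.
Aggregating (R3): 20.46% + 16% + 12.92% + 14% = 63.38%.

63.38%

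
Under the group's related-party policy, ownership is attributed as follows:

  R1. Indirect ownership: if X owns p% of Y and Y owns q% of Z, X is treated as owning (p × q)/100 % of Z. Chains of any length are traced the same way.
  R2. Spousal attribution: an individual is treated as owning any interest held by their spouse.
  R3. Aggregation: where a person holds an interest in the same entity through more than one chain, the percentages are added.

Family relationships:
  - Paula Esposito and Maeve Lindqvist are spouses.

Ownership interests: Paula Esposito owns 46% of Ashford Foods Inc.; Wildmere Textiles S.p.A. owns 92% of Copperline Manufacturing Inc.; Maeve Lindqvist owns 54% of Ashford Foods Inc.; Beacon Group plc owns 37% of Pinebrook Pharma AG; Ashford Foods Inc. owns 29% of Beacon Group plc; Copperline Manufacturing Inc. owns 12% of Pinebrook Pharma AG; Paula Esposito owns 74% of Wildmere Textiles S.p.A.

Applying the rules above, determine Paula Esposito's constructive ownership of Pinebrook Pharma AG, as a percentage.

18.8996%

By spousal attribution (R2), Paula Esposito is treated as also owning Maeve Lindqvist's interest in Ashford Foods Inc, giving 46% + 54% = 100%.
Chain via Wildmere Textiles S.p.A. → Copperline Manufacturing Inc. (R1): 74% × 92% × 12% = 8.1696% of Pinebrook Pharma AG.
Chain via Ashford Foods Inc. → Beacon Group plc (R1): 100% × 29% × 37% = 10.73% of Pinebrook Pharma AG.
Aggregating (R3): 8.1696% + 10.73% = 18.8996%.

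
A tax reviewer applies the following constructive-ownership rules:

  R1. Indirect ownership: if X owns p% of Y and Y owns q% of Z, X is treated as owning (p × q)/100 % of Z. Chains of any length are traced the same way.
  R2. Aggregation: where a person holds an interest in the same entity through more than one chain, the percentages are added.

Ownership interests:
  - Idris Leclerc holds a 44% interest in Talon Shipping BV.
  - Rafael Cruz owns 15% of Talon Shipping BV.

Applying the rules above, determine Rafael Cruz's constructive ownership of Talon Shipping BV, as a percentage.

15%

Direct interest in Talon Shipping BV: 15%.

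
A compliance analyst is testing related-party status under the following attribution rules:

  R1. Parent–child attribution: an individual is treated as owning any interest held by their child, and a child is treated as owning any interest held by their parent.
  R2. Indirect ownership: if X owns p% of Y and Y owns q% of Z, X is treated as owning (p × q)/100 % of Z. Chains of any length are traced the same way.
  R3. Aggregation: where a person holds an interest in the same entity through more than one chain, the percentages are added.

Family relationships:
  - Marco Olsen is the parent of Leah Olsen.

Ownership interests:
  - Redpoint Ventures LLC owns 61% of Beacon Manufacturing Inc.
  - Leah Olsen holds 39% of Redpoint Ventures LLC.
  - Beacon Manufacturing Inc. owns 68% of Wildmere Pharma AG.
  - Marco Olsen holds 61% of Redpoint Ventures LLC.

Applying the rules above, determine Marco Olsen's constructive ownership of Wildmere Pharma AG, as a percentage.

By parent–child attribution (R1), Marco Olsen is treated as also owning Leah Olsen's interest in Redpoint Ventures LLC, giving 61% + 39% = 100%.
Chain via Redpoint Ventures LLC → Beacon Manufacturing Inc. (R2): 100% × 61% × 68% = 41.48% of Wildmere Pharma AG.

41.48%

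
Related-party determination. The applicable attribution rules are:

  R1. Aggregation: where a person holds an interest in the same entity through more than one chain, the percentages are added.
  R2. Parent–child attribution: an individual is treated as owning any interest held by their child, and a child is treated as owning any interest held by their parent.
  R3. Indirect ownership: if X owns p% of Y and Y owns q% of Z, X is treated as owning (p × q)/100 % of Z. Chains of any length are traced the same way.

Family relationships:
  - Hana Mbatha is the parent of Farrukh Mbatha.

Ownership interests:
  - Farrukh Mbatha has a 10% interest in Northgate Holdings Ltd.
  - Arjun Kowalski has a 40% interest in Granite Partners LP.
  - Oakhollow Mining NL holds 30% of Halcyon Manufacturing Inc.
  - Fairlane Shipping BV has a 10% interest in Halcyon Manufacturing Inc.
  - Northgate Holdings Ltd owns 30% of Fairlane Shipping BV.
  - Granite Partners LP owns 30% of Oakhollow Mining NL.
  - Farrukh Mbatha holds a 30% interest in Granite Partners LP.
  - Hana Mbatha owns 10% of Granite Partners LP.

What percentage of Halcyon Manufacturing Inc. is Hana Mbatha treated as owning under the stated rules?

3.9%

By parent–child attribution (R2), Hana Mbatha is treated as also owning Farrukh Mbatha's interest in Granite Partners LP, giving 10% + 30% = 40%.
By parent–child attribution (R2), Hana Mbatha is treated as owning Farrukh Mbatha's 10% interest in Northgate Holdings Ltd.
Chain via Granite Partners LP → Oakhollow Mining NL (R3): 40% × 30% × 30% = 3.6% of Halcyon Manufacturing Inc.
Chain via Northgate Holdings Ltd → Fairlane Shipping BV (R3): 10% × 30% × 10% = 0.3% of Halcyon Manufacturing Inc.
Aggregating (R1): 3.6% + 0.3% = 3.9%.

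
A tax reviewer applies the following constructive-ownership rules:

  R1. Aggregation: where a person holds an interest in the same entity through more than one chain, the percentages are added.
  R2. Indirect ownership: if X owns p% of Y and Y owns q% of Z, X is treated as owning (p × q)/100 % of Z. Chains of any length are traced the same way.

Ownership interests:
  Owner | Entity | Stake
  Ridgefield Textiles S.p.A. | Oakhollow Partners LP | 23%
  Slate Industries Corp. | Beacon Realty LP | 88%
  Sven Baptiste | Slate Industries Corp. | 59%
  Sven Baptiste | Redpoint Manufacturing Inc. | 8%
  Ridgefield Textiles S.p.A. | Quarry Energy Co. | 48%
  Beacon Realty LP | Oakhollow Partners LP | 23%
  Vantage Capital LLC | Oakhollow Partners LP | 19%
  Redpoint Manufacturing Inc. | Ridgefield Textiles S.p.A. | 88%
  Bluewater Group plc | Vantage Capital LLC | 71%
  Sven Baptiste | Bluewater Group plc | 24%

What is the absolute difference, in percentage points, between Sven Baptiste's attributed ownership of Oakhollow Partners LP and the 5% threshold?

Chain via Slate Industries Corp. → Beacon Realty LP (R2): 59% × 88% × 23% = 11.9416% of Oakhollow Partners LP.
Chain via Bluewater Group plc → Vantage Capital LLC (R2): 24% × 71% × 19% = 3.2376% of Oakhollow Partners LP.
Chain via Redpoint Manufacturing Inc. → Ridgefield Textiles S.p.A. (R2): 8% × 88% × 23% = 1.6192% of Oakhollow Partners LP.
Aggregating (R1): 11.9416% + 3.2376% + 1.6192% = 16.7984%.
16.7984% exceeds the 5% threshold by 11.7984 percentage points.

11.7984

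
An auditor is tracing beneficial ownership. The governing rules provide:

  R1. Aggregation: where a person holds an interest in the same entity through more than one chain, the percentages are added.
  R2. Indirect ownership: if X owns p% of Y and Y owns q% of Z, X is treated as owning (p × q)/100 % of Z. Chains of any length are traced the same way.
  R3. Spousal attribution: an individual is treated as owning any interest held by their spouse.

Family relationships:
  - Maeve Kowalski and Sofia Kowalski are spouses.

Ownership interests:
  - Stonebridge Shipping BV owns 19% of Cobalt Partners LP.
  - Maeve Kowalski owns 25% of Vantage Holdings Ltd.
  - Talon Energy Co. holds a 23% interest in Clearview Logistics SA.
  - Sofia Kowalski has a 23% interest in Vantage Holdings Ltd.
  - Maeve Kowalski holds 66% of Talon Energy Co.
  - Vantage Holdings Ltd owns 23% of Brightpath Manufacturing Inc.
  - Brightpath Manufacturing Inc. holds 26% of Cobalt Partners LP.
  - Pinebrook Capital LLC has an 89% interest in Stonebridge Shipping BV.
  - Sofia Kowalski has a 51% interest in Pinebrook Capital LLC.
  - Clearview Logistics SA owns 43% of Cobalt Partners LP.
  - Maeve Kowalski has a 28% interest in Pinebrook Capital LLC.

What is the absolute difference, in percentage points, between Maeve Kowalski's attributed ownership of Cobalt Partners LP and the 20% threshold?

2.7567

By spousal attribution (R3), Maeve Kowalski is treated as also owning Sofia Kowalski's interest in Pinebrook Capital LLC, giving 28% + 51% = 79%.
By spousal attribution (R3), Maeve Kowalski is treated as also owning Sofia Kowalski's interest in Vantage Holdings Ltd, giving 25% + 23% = 48%.
Chain via Talon Energy Co. → Clearview Logistics SA (R2): 66% × 23% × 43% = 6.5274% of Cobalt Partners LP.
Chain via Pinebrook Capital LLC → Stonebridge Shipping BV (R2): 79% × 89% × 19% = 13.3589% of Cobalt Partners LP.
Chain via Vantage Holdings Ltd → Brightpath Manufacturing Inc. (R2): 48% × 23% × 26% = 2.8704% of Cobalt Partners LP.
Aggregating (R1): 6.5274% + 13.3589% + 2.8704% = 22.7567%.
22.7567% exceeds the 20% threshold by 2.7567 percentage points.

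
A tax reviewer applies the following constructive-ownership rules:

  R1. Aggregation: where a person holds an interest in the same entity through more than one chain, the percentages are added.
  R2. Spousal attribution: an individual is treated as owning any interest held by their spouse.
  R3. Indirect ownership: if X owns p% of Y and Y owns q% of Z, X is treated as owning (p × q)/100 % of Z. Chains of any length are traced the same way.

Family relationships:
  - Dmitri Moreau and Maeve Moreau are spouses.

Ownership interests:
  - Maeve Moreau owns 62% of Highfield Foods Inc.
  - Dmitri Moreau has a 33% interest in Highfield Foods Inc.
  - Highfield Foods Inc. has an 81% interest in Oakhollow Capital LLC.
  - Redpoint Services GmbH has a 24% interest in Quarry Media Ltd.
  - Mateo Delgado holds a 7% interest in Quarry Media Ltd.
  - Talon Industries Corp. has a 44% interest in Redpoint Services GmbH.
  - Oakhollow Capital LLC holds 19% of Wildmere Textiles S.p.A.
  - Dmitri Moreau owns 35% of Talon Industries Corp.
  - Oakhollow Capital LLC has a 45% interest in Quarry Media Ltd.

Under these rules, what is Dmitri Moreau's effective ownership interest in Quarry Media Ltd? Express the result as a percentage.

By spousal attribution (R2), Dmitri Moreau is treated as also owning Maeve Moreau's interest in Highfield Foods Inc, giving 33% + 62% = 95%.
Chain via Talon Industries Corp. → Redpoint Services GmbH (R3): 35% × 44% × 24% = 3.696% of Quarry Media Ltd.
Chain via Highfield Foods Inc. → Oakhollow Capital LLC (R3): 95% × 81% × 45% = 34.6275% of Quarry Media Ltd.
Aggregating (R1): 3.696% + 34.6275% = 38.3235%.

38.3235%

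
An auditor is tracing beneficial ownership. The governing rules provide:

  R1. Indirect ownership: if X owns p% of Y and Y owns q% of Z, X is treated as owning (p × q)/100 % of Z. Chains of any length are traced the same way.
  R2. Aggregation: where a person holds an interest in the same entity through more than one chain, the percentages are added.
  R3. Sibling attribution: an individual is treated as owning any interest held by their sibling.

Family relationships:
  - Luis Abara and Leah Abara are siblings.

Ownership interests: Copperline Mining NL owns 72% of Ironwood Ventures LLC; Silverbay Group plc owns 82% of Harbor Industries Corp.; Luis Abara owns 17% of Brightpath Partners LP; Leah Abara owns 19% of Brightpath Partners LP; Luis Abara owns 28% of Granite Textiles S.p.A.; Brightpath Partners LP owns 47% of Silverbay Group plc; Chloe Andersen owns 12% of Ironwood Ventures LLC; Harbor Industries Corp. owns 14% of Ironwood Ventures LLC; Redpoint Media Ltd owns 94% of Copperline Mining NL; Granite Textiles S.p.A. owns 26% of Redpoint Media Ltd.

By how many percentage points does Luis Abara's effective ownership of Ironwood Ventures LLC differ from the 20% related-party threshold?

13.13048

By sibling attribution (R3), Luis Abara is treated as also owning Leah Abara's interest in Brightpath Partners LP, giving 17% + 19% = 36%.
Chain via Brightpath Partners LP → Silverbay Group plc → Harbor Industries Corp. (R1): 36% × 47% × 82% × 14% = 1.942416% of Ironwood Ventures LLC.
Chain via Granite Textiles S.p.A. → Redpoint Media Ltd → Copperline Mining NL (R1): 28% × 26% × 94% × 72% = 4.927104% of Ironwood Ventures LLC.
Aggregating (R2): 1.942416% + 4.927104% = 6.86952%.
6.86952% falls short of the 20% threshold by 13.13048 percentage points.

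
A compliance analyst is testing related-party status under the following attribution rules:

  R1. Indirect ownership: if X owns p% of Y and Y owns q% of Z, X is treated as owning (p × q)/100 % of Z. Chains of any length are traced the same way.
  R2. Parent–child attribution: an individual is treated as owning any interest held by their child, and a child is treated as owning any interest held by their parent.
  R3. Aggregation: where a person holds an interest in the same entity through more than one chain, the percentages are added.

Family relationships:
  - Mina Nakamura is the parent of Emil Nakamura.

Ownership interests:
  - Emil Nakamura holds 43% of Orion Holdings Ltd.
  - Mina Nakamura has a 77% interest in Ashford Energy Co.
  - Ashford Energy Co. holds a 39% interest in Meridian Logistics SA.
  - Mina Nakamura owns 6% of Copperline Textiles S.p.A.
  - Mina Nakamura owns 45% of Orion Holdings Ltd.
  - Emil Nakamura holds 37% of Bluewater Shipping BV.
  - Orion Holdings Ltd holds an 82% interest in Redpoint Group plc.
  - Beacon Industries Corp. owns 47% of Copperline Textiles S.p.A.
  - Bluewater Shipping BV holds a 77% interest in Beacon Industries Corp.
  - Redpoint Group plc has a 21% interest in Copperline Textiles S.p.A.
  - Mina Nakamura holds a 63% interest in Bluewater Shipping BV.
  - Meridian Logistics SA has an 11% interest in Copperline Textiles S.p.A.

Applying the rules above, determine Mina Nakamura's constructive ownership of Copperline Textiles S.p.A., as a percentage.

60.6469%

By parent–child attribution (R2), Mina Nakamura is treated as also owning Emil Nakamura's interest in Bluewater Shipping BV, giving 63% + 37% = 100%.
By parent–child attribution (R2), Mina Nakamura is treated as also owning Emil Nakamura's interest in Orion Holdings Ltd, giving 45% + 43% = 88%.
Chain via Ashford Energy Co. → Meridian Logistics SA (R1): 77% × 39% × 11% = 3.3033% of Copperline Textiles S.p.A.
Chain via Bluewater Shipping BV → Beacon Industries Corp. (R1): 100% × 77% × 47% = 36.19% of Copperline Textiles S.p.A.
Chain via Orion Holdings Ltd → Redpoint Group plc (R1): 88% × 82% × 21% = 15.1536% of Copperline Textiles S.p.A.
Direct interest in Copperline Textiles S.p.A: 6%.
Aggregating (R3): 3.3033% + 36.19% + 15.1536% + 6% = 60.6469%.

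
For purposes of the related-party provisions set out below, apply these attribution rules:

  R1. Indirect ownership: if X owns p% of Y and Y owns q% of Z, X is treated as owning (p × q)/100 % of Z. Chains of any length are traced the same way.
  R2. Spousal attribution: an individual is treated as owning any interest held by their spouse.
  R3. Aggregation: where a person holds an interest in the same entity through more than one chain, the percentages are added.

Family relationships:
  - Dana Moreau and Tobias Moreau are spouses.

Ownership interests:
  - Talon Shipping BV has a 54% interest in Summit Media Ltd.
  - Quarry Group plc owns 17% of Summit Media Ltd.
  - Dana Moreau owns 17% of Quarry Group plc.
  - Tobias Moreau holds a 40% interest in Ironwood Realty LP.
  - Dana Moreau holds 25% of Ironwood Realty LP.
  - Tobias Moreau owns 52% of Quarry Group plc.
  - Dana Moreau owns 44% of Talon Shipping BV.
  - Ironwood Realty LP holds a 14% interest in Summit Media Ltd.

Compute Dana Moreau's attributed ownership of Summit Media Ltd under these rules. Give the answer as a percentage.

44.59%

By spousal attribution (R2), Dana Moreau is treated as also owning Tobias Moreau's interest in Ironwood Realty LP, giving 25% + 40% = 65%.
By spousal attribution (R2), Dana Moreau is treated as also owning Tobias Moreau's interest in Quarry Group plc, giving 17% + 52% = 69%.
Chain via Ironwood Realty LP (R1): 65% × 14% = 9.1% of Summit Media Ltd.
Chain via Quarry Group plc (R1): 69% × 17% = 11.73% of Summit Media Ltd.
Chain via Talon Shipping BV (R1): 44% × 54% = 23.76% of Summit Media Ltd.
Aggregating (R3): 9.1% + 11.73% + 23.76% = 44.59%.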